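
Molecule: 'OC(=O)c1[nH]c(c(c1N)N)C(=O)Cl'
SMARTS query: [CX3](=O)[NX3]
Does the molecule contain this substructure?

The pattern [CX3](=O)[NX3] describes a carbonyl carbon bonded to a trivalent nitrogen — an amide.
The closest candidate here is a primary amino group (-NH2), but the -NH2 is not attached to a carbonyl carbon. No other fragment satisfies the full query, so there is no match.

No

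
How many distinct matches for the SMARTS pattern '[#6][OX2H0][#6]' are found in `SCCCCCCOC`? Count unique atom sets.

[#6][OX2H0][#6] is the SMARTS for an ether: an aliphatic oxygen bridging two carbons with no H on the oxygen.
Exactly one fragment in the molecule meets all constraints, giving 1 match.

1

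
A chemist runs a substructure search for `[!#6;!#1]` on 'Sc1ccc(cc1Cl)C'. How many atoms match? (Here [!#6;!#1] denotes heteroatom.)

2

Check the 9 heavy atoms by environment: 6× c (aromatic) → no; 1× C → no; 1× S → match; 1× Cl → match.
Summing the matching environments: 1 + 1 = 2 matching atoms.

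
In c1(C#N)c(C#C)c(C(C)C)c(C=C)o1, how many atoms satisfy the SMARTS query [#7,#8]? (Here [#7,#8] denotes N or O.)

2

The query [#7,#8] means: nitrogen or oxygen (comma = OR).
Check the 14 heavy atoms by environment: 1× o (aromatic) → match; 4× c (aromatic) → no; 8× C → no; 1× N → match.
Summing the matching environments: 1 + 1 = 2 matching atoms.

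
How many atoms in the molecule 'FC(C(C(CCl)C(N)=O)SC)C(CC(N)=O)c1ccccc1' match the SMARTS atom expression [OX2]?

Check the 22 heavy atoms by environment: 7× C (X4) → no; 2× C (X3) → no; 2× O (X1) → no; 2× N (X3) → no; 1× F (X1) → no; 1× S (X2) → no; 6× c (aromatic, X3) → no; 1× Cl (X1) → no.
No environment satisfies the query, so 0 matching atoms.

0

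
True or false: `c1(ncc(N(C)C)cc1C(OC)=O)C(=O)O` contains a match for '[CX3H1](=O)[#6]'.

The pattern [CX3H1](=O)[#6] describes an sp2 carbon with one H, double-bonded to O and single-bonded to carbon — an aldehyde.
The closest candidate here is a carboxylic acid group (-C(=O)OH), but the carbonyl carbon has H0 and is bonded to O, not H1. No other fragment satisfies the full query, so there is no match.

False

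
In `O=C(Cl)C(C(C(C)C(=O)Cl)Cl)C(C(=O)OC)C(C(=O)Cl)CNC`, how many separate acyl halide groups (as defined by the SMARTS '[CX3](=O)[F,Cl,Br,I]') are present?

3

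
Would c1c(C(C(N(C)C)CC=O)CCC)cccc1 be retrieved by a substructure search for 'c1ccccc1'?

Yes

The pattern c1ccccc1 describes six aromatic carbons in a ring — a benzene ring.
The molecule carries a phenyl ring, whose atoms satisfy every constraint of the query, so the pattern matches.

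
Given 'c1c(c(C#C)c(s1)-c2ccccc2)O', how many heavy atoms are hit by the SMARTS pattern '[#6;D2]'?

The query [#6;D2] means: any carbon bonded to exactly two heavy atoms.
Check the 14 heavy atoms by environment: 1× s (aromatic, D2) → no; 4× c (aromatic, D3) → no; 6× c (aromatic, D2) → match; 1× O (D1) → no; 1× C (D2) → match; 1× C (D1) → no.
Summing the matching environments: 6 + 1 = 7 matching atoms.

7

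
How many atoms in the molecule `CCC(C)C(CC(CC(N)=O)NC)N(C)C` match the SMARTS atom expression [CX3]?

1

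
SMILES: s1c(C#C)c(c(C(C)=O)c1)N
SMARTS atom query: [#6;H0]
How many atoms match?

The query [#6;H0] means: any carbon with no attached hydrogen.
Check the 11 heavy atoms by environment: 1× s (aromatic, H0) → no; 1× c (aromatic, H1) → no; 3× c (aromatic, H0) → match; 2× C (H0) → match; 1× O (H0) → no; 1× C (H3) → no; 1× N (H2) → no; 1× C (H1) → no.
Summing the matching environments: 3 + 2 = 5 matching atoms.

5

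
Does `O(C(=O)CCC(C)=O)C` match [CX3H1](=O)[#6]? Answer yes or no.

No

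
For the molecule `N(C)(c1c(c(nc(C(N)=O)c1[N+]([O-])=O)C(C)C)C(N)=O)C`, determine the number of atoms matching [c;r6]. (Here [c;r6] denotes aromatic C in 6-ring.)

5

The query [c;r6] means: aromatic carbon that belongs to a six-membered ring.
Check the 21 heavy atoms by environment: 1× n (aromatic, in 6-ring) → no; 5× c (aromatic, in 6-ring) → match; 3× N (acyclic) → no; 7× C (acyclic) → no; 1× N (charge +1, acyclic) → no; 1× O (charge -1, acyclic) → no; 3× O (acyclic) → no.
That gives 5 matching atoms.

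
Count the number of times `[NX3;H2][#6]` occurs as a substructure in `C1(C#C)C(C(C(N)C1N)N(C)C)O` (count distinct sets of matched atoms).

2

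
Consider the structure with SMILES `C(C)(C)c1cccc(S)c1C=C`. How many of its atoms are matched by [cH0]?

Check the 12 heavy atoms by environment: 3× c (aromatic, H1) → no; 3× c (aromatic, H0) → match; 2× C (H1) → no; 1× C (H2) → no; 1× S (H1) → no; 2× C (H3) → no.
That gives 3 matching atoms.

3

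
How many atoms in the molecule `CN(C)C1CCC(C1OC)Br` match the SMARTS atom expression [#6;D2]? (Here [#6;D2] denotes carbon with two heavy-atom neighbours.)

Check the 11 heavy atoms by environment: 2× C (D2) → match; 3× C (D3) → no; 1× Br (D1) → no; 1× O (D2) → no; 3× C (D1) → no; 1× N (D3) → no.
That gives 2 matching atoms.

2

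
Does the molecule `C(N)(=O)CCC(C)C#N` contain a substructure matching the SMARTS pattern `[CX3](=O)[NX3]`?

The pattern [CX3](=O)[NX3] describes a carbonyl carbon bonded to a trivalent nitrogen — an amide.
The molecule carries a primary amide (-C(=O)NH2), whose atoms satisfy every constraint of the query, so the pattern matches.

Yes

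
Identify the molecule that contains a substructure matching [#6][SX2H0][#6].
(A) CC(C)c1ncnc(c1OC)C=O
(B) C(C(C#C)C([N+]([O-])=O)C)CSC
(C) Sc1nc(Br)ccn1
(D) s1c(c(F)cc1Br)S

B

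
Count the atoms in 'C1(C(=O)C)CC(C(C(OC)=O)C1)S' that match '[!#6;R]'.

Check the 13 heavy atoms by environment: 5× C (in 5-ring) → no; 4× C (acyclic) → no; 3× O (acyclic) → no; 1× S (acyclic) → no.
No environment satisfies the query, so 0 matching atoms.

0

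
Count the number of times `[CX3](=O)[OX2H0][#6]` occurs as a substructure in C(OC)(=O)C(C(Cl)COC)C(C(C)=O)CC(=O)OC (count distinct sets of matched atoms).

[CX3](=O)[OX2H0][#6] is the SMARTS for an ester: a carbonyl carbon bonded to an oxygen that is itself bonded to carbon (no H on that O).
The molecule carries 2 separate instances of a methyl-ester group (-C(=O)OCH3) meeting every constraint; each maps to a distinct set of atoms, giving 2 matches.

2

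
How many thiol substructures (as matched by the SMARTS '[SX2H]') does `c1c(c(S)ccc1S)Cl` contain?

2

[SX2H] is the SMARTS for a thiol: an aliphatic sulfur with two connections, one being H.
The molecule carries 2 separate instances of a thiol (-SH) meeting every constraint; each maps to a distinct set of atoms, giving 2 matches.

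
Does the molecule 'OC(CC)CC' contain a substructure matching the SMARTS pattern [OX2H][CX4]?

Yes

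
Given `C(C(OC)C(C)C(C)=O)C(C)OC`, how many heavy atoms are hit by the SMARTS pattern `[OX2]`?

Check the 13 heavy atoms by environment: 9× C (X4) → no; 2× O (X2) → match; 1× C (X3) → no; 1× O (X1) → no.
That gives 2 matching atoms.

2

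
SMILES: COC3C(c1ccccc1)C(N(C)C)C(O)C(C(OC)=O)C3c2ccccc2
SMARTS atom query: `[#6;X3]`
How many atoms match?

13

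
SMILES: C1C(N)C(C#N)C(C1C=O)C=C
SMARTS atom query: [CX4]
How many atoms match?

5

Check the 12 heavy atoms by environment: 5× C (X4) → match; 3× C (X3) → no; 1× O (X1) → no; 1× N (X3) → no; 1× C (X2) → no; 1× N (X1) → no.
That gives 5 matching atoms.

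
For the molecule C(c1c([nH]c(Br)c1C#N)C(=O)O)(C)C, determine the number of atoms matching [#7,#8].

The query [#7,#8] means: nitrogen or oxygen (comma = OR).
Check the 14 heavy atoms by environment: 1× n (aromatic) → match; 4× c (aromatic) → no; 5× C → no; 1× N → match; 2× O → match; 1× Br → no.
Summing the matching environments: 1 + 1 + 2 = 4 matching atoms.

4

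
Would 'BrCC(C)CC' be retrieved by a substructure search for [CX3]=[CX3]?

No

The pattern [CX3]=[CX3] describes a non-aromatic C=C double bond between two sp2 carbons — an alkene.
The closest candidate here is an ethyl group (-CH2CH3), but its C-C bond is a single bond between CX4 carbons, not CX3=CX3. No other fragment satisfies the full query, so there is no match.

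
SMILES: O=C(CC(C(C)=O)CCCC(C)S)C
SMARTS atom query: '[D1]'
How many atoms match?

6

Check the 14 heavy atoms by environment: 4× C (D2) → no; 4× C (D3) → no; 3× C (D1) → match; 2× O (D1) → match; 1× S (D1) → match.
Summing the matching environments: 3 + 2 + 1 = 6 matching atoms.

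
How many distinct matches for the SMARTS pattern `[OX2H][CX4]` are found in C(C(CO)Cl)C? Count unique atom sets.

1

[OX2H][CX4] is the SMARTS for an aliphatic alcohol: a hydroxyl oxygen bound to an sp3 (X4) carbon.
Exactly one fragment in the molecule meets all constraints, giving 1 match.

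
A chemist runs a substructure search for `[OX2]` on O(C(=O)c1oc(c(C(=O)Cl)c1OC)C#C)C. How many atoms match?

The query [OX2] means: aliphatic oxygen with two total connections — ether, hydroxyl, or ester single-bond O.
Check the 16 heavy atoms by environment: 1× o (aromatic, X2) → no; 4× c (aromatic, X3) → no; 2× C (X3) → no; 2× O (X1) → no; 2× O (X2) → match; 2× C (X4) → no; 2× C (X2) → no; 1× Cl (X1) → no.
That gives 2 matching atoms.

2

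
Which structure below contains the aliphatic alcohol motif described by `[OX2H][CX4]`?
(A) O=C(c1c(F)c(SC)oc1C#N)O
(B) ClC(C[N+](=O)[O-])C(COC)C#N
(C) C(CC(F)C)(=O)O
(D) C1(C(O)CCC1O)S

D

[OX2H][CX4] describes a hydroxyl oxygen bound to an sp3 (X4) carbon (an aliphatic alcohol).
(A) has a carboxylic acid group (-C(=O)OH) but the -OH is on a CX3 carbonyl carbon, not a CX4 carbon.
(B) has a methoxy ether (-OCH3) but the oxygen has H0 (ether), not H1.
(C) has a carboxylic acid group (-C(=O)OH) but the -OH is on a CX3 carbonyl carbon, not a CX4 carbon.
(D) contains a hydroxyl group (-OH), which satisfies every atom and bond constraint.
So the answer is (D).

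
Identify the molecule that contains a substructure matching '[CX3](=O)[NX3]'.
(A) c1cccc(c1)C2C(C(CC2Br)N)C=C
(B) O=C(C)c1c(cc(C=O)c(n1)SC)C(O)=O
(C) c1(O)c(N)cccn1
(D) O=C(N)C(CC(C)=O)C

D

[CX3](=O)[NX3] describes a carbonyl carbon bonded to a trivalent nitrogen (an amide).
(A) has a primary amino group (-NH2) but the -NH2 is not attached to a carbonyl carbon.
(B) has a carboxylic acid group (-C(=O)OH) but the carbonyl is bonded to O, not to an NX3 nitrogen.
(C) has a primary amino group (-NH2) but the -NH2 is not attached to a carbonyl carbon.
(D) contains a primary amide (-C(=O)NH2), which satisfies every atom and bond constraint.
So the answer is (D).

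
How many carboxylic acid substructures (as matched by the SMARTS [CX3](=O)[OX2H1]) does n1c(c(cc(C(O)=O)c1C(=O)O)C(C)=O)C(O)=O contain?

3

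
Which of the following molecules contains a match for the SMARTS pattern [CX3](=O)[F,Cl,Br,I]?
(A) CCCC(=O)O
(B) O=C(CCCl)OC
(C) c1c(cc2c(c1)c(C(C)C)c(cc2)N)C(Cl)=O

C

[CX3](=O)[F,Cl,Br,I] describes a carbonyl carbon bonded to a halogen (an acyl halide).
(A) has a carboxylic acid group (-C(=O)OH) but the carbonyl is bonded to -OH, not to a halogen.
(B) has a methyl-ester group (-C(=O)OCH3) but the carbonyl is bonded to -O-C, not to a halogen.
(C) contains an acyl chloride (-C(=O)Cl), which satisfies every atom and bond constraint.
So the answer is (C).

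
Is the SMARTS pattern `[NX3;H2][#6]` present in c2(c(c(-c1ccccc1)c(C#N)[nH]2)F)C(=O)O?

No

The pattern [NX3;H2][#6] describes a trivalent nitrogen with two H attached to carbon — a primary amine.
The closest candidate here is a nitrile (-C#N), but the nitrogen is NX1 (triple-bonded), not NX3 with two H. No other fragment satisfies the full query, so there is no match.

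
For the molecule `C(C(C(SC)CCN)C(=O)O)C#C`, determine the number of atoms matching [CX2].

2

The query [CX2] means: C with X2: aliphatic carbon with exactly 2 total connections.
Check the 13 heavy atoms by environment: 6× C (X4) → no; 1× C (X3) → no; 1× O (X1) → no; 1× O (X2) → no; 2× C (X2) → match; 1× N (X3) → no; 1× S (X2) → no.
That gives 2 matching atoms.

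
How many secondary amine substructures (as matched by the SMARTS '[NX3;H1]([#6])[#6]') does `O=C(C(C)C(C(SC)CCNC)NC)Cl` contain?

2

[NX3;H1]([#6])[#6] is the SMARTS for a secondary amine: a trivalent nitrogen with one H, bonded to two carbons.
The molecule carries 2 separate instances of an N-methylamino group (-NHCH3) meeting every constraint; each maps to a distinct set of atoms, giving 2 matches.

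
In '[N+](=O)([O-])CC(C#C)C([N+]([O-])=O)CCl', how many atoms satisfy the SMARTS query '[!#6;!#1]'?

Check the 13 heavy atoms by environment: 6× C → no; 2× N (charge +1) → match; 2× O (charge -1) → match; 2× O → match; 1× Cl → match.
Summing the matching environments: 2 + 2 + 2 + 1 = 7 matching atoms.

7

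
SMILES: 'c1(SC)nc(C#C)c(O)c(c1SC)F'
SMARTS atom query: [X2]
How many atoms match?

6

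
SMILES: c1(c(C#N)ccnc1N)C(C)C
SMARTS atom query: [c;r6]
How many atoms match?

5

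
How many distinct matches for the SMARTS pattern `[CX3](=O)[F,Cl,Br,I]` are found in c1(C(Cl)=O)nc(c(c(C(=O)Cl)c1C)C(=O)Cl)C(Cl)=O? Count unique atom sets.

4

[CX3](=O)[F,Cl,Br,I] is the SMARTS for an acyl halide: a carbonyl carbon bonded to a halogen.
The molecule carries 4 separate instances of an acyl chloride (-C(=O)Cl) meeting every constraint; each maps to a distinct set of atoms, giving 4 matches.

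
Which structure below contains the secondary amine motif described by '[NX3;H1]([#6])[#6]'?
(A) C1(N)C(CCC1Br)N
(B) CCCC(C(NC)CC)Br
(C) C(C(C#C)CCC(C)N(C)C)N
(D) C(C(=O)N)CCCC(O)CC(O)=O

B

[NX3;H1]([#6])[#6] describes a trivalent nitrogen with one H, bonded to two carbons (a secondary amine).
(A) has a primary amino group (-NH2) but the nitrogen has H2 and only one carbon neighbour.
(B) contains an N-methylamino group (-NHCH3), which satisfies every atom and bond constraint.
(C) has a primary amino group (-NH2) but the nitrogen has H2 and only one carbon neighbour.
(D) has a primary amide (-C(=O)NH2) but the -C(=O)NH2 nitrogen has H2, not H1.
So the answer is (B).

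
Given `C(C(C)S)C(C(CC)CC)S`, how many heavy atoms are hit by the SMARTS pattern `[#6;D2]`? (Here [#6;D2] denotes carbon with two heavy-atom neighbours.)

3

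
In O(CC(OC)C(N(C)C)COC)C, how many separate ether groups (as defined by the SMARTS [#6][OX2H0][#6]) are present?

3

[#6][OX2H0][#6] is the SMARTS for an ether: an aliphatic oxygen bridging two carbons with no H on the oxygen.
The molecule carries 3 separate instances of a methoxy ether (-OCH3) meeting every constraint; each maps to a distinct set of atoms, giving 3 matches.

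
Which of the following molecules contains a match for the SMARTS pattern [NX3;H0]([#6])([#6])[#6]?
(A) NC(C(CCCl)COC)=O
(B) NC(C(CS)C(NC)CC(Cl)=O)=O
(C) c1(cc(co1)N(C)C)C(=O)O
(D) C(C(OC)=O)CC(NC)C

[NX3;H0]([#6])([#6])[#6] describes a trivalent nitrogen with no H, bonded to three carbons (a tertiary amine).
(A) has a primary amide (-C(=O)NH2) but the amide nitrogen has H2 and only one carbon neighbour.
(B) has a primary amide (-C(=O)NH2) but the amide nitrogen has H2 and only one carbon neighbour.
(C) contains a dimethylamino group (-N(CH3)2), which satisfies every atom and bond constraint.
(D) has an N-methylamino group (-NHCH3) but the nitrogen still has one H (H1), not H0.
So the answer is (C).

C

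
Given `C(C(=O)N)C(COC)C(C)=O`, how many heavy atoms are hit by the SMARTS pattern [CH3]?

2

The query [CH3] means: aliphatic carbon with exactly three hydrogens.
Check the 11 heavy atoms by environment: 2× C (H2) → no; 1× C (H1) → no; 2× C (H0) → no; 3× O (H0) → no; 1× N (H2) → no; 2× C (H3) → match.
That gives 2 matching atoms.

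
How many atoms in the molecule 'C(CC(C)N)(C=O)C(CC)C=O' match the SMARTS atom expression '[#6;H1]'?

5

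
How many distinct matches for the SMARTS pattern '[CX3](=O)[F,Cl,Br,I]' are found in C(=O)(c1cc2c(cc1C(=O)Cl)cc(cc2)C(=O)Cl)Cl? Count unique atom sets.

3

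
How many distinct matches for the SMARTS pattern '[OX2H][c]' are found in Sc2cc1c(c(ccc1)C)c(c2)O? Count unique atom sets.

1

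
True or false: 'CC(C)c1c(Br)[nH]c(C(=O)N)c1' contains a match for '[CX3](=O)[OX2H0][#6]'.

False

The pattern [CX3](=O)[OX2H0][#6] describes a carbonyl carbon bonded to an oxygen that is itself bonded to carbon (no H on that O) — an ester.
The closest candidate here is a primary amide (-C(=O)NH2), but the carbonyl is bonded to N, not to an O-C linkage. No other fragment satisfies the full query, so there is no match.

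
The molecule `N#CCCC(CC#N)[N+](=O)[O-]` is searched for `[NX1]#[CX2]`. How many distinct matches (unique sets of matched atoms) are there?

2

[NX1]#[CX2] is the SMARTS for a nitrile: a nitrogen triple-bonded to a two-connected carbon.
The molecule carries 2 separate instances of a nitrile (-C#N) meeting every constraint; each maps to a distinct set of atoms, giving 2 matches.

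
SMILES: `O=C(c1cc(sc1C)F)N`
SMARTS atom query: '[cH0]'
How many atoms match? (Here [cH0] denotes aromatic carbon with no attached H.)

3

The query [cH0] means: aromatic carbon with no attached hydrogen (substituted or ring-fusion).
Check the 10 heavy atoms by environment: 1× s (aromatic, H0) → no; 3× c (aromatic, H0) → match; 1× c (aromatic, H1) → no; 1× C (H3) → no; 1× F (H0) → no; 1× C (H0) → no; 1× O (H0) → no; 1× N (H2) → no.
That gives 3 matching atoms.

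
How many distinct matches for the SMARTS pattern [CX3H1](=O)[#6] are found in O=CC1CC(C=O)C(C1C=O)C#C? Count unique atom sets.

3

[CX3H1](=O)[#6] is the SMARTS for an aldehyde: an sp2 carbon with one H, double-bonded to O and single-bonded to carbon.
The molecule carries 3 separate instances of an aldehyde (-CHO) meeting every constraint; each maps to a distinct set of atoms, giving 3 matches.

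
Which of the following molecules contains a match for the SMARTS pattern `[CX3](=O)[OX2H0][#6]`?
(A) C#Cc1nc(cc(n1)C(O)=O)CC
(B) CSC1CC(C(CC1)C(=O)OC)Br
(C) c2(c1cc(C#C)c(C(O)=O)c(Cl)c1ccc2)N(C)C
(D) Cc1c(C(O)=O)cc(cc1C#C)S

B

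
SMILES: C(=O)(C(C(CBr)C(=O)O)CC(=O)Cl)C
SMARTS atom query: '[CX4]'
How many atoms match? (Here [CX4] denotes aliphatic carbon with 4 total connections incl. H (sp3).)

5

The query [CX4] means: C with X4: aliphatic carbon with exactly 4 total connections (bonds + H).
Check the 14 heavy atoms by environment: 5× C (X4) → match; 3× C (X3) → no; 3× O (X1) → no; 1× Cl (X1) → no; 1× Br (X1) → no; 1× O (X2) → no.
That gives 5 matching atoms.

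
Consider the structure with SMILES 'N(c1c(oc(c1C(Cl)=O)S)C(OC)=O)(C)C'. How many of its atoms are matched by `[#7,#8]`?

5

The query [#7,#8] means: nitrogen or oxygen (comma = OR).
Check the 16 heavy atoms by environment: 1× o (aromatic) → match; 4× c (aromatic) → no; 5× C → no; 3× O → match; 1× N → match; 1× Cl → no; 1× S → no.
Summing the matching environments: 1 + 3 + 1 = 5 matching atoms.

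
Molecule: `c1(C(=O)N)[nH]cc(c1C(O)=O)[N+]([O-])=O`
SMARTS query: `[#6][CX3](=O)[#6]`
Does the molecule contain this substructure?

The pattern [#6][CX3](=O)[#6] describes a carbonyl carbon (no H) flanked by two carbons — a ketone.
The closest candidate here is a primary amide (-C(=O)NH2), but one neighbour of the carbonyl carbon is N, not C. No other fragment satisfies the full query, so there is no match.

No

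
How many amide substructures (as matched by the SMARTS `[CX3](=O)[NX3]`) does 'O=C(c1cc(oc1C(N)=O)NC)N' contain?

2

[CX3](=O)[NX3] is the SMARTS for an amide: a carbonyl carbon bonded to a trivalent nitrogen.
The molecule carries 2 separate instances of a primary amide (-C(=O)NH2) meeting every constraint; each maps to a distinct set of atoms, giving 2 matches.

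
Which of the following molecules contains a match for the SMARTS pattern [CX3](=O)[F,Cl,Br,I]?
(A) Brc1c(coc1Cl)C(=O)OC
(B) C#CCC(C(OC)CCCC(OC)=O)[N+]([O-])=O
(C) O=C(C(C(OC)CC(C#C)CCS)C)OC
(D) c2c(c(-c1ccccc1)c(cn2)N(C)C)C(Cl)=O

D

[CX3](=O)[F,Cl,Br,I] describes a carbonyl carbon bonded to a halogen (an acyl halide).
(A) has a methyl-ester group (-C(=O)OCH3) but the carbonyl is bonded to -O-C, not to a halogen.
(B) has a methyl-ester group (-C(=O)OCH3) but the carbonyl is bonded to -O-C, not to a halogen.
(C) has a methyl-ester group (-C(=O)OCH3) but the carbonyl is bonded to -O-C, not to a halogen.
(D) contains an acyl chloride (-C(=O)Cl), which satisfies every atom and bond constraint.
So the answer is (D).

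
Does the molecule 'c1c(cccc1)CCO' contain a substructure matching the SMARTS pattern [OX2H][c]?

No

The pattern [OX2H][c] describes a hydroxyl oxygen attached to an aromatic carbon — a phenol.
The closest candidate here is a hydroxyl group (-OH), but the -OH is on an aliphatic carbon, not an aromatic c. No other fragment satisfies the full query, so there is no match.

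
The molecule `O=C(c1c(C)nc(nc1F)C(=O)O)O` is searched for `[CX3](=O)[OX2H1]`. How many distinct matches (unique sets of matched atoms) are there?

[CX3](=O)[OX2H1] is the SMARTS for a carboxylic acid: an sp2 carbon double-bonded to O and single-bonded to an -OH oxygen.
The molecule carries 2 separate instances of a carboxylic acid group (-C(=O)OH) meeting every constraint; each maps to a distinct set of atoms, giving 2 matches.

2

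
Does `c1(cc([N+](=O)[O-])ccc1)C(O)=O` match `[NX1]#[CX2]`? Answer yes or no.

No

The pattern [NX1]#[CX2] describes a nitrogen triple-bonded to a two-connected carbon — a nitrile.
The closest candidate here is a nitro group (-[N+](=O)[O-]), but there is no C#N triple bond. No other fragment satisfies the full query, so there is no match.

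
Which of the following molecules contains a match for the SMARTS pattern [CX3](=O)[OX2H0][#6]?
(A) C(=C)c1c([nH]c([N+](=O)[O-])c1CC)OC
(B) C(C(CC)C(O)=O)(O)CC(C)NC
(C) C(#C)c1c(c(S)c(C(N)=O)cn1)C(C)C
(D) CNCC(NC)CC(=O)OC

D

[CX3](=O)[OX2H0][#6] describes a carbonyl carbon bonded to an oxygen that is itself bonded to carbon (no H on that O) (an ester).
(A) has a methoxy ether (-OCH3) but the ether oxygen is not adjacent to a C=O carbon.
(B) has a carboxylic acid group (-C(=O)OH) but the singly-bonded O carries H (OX2H1, not H0).
(C) has a primary amide (-C(=O)NH2) but the carbonyl is bonded to N, not to an O-C linkage.
(D) contains a methyl-ester group (-C(=O)OCH3), which satisfies every atom and bond constraint.
So the answer is (D).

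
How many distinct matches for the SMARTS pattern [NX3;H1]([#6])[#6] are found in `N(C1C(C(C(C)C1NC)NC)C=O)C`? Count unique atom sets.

3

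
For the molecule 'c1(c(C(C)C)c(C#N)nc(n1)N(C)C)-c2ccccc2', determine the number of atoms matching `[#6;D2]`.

Check the 20 heavy atoms by environment: 2× n (aromatic, D2) → no; 5× c (aromatic, D3) → no; 1× C (D2) → match; 1× N (D1) → no; 1× N (D3) → no; 4× C (D1) → no; 1× C (D3) → no; 5× c (aromatic, D2) → match.
Summing the matching environments: 1 + 5 = 6 matching atoms.

6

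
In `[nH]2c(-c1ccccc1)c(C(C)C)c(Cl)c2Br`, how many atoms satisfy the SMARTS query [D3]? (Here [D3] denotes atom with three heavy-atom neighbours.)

The query [D3] means: atom with exactly three heavy-atom neighbours.
Check the 16 heavy atoms by environment: 1× n (aromatic, D2) → no; 5× c (aromatic, D3) → match; 1× C (D3) → match; 2× C (D1) → no; 1× Br (D1) → no; 1× Cl (D1) → no; 5× c (aromatic, D2) → no.
Summing the matching environments: 5 + 1 = 6 matching atoms.

6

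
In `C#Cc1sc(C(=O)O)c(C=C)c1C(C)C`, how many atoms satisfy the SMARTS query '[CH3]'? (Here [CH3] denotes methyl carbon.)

2

Check the 15 heavy atoms by environment: 1× s (aromatic, H0) → no; 4× c (aromatic, H0) → no; 3× C (H1) → no; 1× C (H2) → no; 2× C (H3) → match; 2× C (H0) → no; 1× O (H0) → no; 1× O (H1) → no.
That gives 2 matching atoms.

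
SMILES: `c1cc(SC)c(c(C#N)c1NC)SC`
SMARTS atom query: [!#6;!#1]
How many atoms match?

The query [!#6;!#1] means: not carbon and not hydrogen — any heteroatom.
Check the 14 heavy atoms by environment: 6× c (aromatic) → no; 2× S → match; 4× C → no; 2× N → match.
Summing the matching environments: 2 + 2 = 4 matching atoms.

4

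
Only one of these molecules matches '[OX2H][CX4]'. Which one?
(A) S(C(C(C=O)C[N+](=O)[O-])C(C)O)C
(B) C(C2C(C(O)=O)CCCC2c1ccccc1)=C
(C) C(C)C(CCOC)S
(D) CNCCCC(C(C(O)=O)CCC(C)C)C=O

A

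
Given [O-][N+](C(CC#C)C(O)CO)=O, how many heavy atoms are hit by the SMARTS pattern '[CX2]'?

Check the 11 heavy atoms by environment: 4× C (X4) → no; 2× C (X2) → match; 2× O (X2) → no; 1× N (charge +1, X3) → no; 1× O (charge -1, X1) → no; 1× O (X1) → no.
That gives 2 matching atoms.

2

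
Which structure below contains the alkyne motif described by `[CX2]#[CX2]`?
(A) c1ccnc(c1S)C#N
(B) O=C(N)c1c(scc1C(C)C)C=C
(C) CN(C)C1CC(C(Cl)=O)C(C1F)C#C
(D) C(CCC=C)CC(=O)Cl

C

[CX2]#[CX2] describes a carbon-carbon triple bond (an alkyne).
(A) has a nitrile (-C#N) but the triple bond is C#N, not C#C.
(B) has a vinyl group (-CH=CH2) but the C=C is a double bond; both carbons are CX3, not CX2.
(C) contains an ethynyl group (-C#CH), which satisfies every atom and bond constraint.
(D) has a vinyl group (-CH=CH2) but the C=C is a double bond; both carbons are CX3, not CX2.
So the answer is (C).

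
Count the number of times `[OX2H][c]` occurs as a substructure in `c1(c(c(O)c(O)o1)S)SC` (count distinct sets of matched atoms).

2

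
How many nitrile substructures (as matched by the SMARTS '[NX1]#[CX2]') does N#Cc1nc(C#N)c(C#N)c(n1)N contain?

[NX1]#[CX2] is the SMARTS for a nitrile: a nitrogen triple-bonded to a two-connected carbon.
The molecule carries 3 separate instances of a nitrile (-C#N) meeting every constraint; each maps to a distinct set of atoms, giving 3 matches.

3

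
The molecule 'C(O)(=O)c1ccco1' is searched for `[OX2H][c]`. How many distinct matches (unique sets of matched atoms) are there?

0

[OX2H][c] is the SMARTS for a phenol: a hydroxyl oxygen attached to an aromatic carbon.
No fragment in the molecule satisfies every constraint, giving 0 matches.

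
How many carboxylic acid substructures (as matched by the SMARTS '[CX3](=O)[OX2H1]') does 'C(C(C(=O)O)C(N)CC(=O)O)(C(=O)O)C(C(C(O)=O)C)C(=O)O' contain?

5

[CX3](=O)[OX2H1] is the SMARTS for a carboxylic acid: an sp2 carbon double-bonded to O and single-bonded to an -OH oxygen.
The molecule carries 5 separate instances of a carboxylic acid group (-C(=O)OH) meeting every constraint; each maps to a distinct set of atoms, giving 5 matches.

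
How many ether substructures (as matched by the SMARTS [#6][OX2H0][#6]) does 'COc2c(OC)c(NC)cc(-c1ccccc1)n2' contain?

[#6][OX2H0][#6] is the SMARTS for an ether: an aliphatic oxygen bridging two carbons with no H on the oxygen.
The molecule carries 2 separate instances of a methoxy ether (-OCH3) meeting every constraint; each maps to a distinct set of atoms, giving 2 matches.

2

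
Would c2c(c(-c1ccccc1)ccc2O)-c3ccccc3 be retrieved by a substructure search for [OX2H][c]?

The pattern [OX2H][c] describes a hydroxyl oxygen attached to an aromatic carbon — a phenol.
The molecule carries a hydroxyl group (-OH), whose atoms satisfy every constraint of the query, so the pattern matches.

Yes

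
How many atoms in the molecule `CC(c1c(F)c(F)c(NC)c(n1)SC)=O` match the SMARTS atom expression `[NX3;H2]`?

The query [NX3;H2] means: aliphatic N with 3 total connections, two of them H — an -NH2 nitrogen (amine or amide).
Check the 15 heavy atoms by environment: 1× n (aromatic, H0, X2) → no; 5× c (aromatic, H0, X3) → no; 1× S (H0, X2) → no; 3× C (H3, X4) → no; 2× F (H0, X1) → no; 1× N (H1, X3) → no; 1× C (H0, X3) → no; 1× O (H0, X1) → no.
No environment satisfies the query, so 0 matching atoms.

0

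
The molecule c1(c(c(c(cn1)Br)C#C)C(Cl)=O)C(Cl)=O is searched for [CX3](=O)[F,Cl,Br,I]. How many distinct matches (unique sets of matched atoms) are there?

2

[CX3](=O)[F,Cl,Br,I] is the SMARTS for an acyl halide: a carbonyl carbon bonded to a halogen.
The molecule carries 2 separate instances of an acyl chloride (-C(=O)Cl) meeting every constraint; each maps to a distinct set of atoms, giving 2 matches.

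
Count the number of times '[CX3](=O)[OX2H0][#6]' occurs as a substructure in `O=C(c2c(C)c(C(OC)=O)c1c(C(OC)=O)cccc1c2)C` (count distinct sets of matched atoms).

2

[CX3](=O)[OX2H0][#6] is the SMARTS for an ester: a carbonyl carbon bonded to an oxygen that is itself bonded to carbon (no H on that O).
The molecule carries 2 separate instances of a methyl-ester group (-C(=O)OCH3) meeting every constraint; each maps to a distinct set of atoms, giving 2 matches.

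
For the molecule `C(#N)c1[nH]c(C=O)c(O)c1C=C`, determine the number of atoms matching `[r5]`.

5

The query [r5] means: r5 matches atoms in a five-membered ring.
Check the 12 heavy atoms by environment: 1× n (aromatic, in 5-ring) → match; 4× c (aromatic, in 5-ring) → match; 2× O (acyclic) → no; 4× C (acyclic) → no; 1× N (acyclic) → no.
Summing the matching environments: 1 + 4 = 5 matching atoms.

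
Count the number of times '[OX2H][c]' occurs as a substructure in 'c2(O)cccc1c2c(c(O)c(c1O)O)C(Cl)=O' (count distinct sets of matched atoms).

[OX2H][c] is the SMARTS for a phenol: a hydroxyl oxygen attached to an aromatic carbon.
The molecule carries 4 separate instances of a hydroxyl group (-OH) meeting every constraint; each maps to a distinct set of atoms, giving 4 matches.

4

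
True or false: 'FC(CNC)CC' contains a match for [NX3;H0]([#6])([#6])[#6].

The pattern [NX3;H0]([#6])([#6])[#6] describes a trivalent nitrogen with no H, bonded to three carbons — a tertiary amine.
The closest candidate here is an N-methylamino group (-NHCH3), but the nitrogen still has one H (H1), not H0. No other fragment satisfies the full query, so there is no match.

False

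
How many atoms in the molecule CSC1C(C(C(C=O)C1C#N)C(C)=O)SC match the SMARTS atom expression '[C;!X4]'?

3

Check the 16 heavy atoms by environment: 8× C (X4) → no; 1× C (X2) → match; 1× N (X1) → no; 2× C (X3) → match; 2× O (X1) → no; 2× S (X2) → no.
Summing the matching environments: 1 + 2 = 3 matching atoms.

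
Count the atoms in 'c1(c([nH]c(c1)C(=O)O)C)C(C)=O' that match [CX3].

Check the 12 heavy atoms by environment: 1× n (aromatic, X3) → no; 4× c (aromatic, X3) → no; 2× C (X3) → match; 2× O (X1) → no; 2× C (X4) → no; 1× O (X2) → no.
That gives 2 matching atoms.

2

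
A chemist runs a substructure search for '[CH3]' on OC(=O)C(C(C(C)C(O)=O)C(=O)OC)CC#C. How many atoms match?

2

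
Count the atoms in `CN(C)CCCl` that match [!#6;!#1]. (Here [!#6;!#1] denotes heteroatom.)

The query [!#6;!#1] means: not carbon and not hydrogen — any heteroatom.
Check the 6 heavy atoms by environment: 4× C → no; 1× N → match; 1× Cl → match.
Summing the matching environments: 1 + 1 = 2 matching atoms.

2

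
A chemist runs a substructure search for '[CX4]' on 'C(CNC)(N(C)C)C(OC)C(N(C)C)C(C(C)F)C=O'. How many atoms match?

The query [CX4] means: C with X4: aliphatic carbon with exactly 4 total connections (bonds + H).
Check the 20 heavy atoms by environment: 13× C (X4) → match; 3× N (X3) → no; 1× O (X2) → no; 1× F (X1) → no; 1× C (X3) → no; 1× O (X1) → no.
That gives 13 matching atoms.

13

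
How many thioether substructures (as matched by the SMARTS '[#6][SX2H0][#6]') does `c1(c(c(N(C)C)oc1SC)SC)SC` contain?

3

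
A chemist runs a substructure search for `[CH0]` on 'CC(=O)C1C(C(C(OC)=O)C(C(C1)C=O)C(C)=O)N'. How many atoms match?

The query [CH0] means: aliphatic carbon with no attached hydrogen.
Check the 19 heavy atoms by environment: 6× C (H1) → no; 1× C (H2) → no; 3× C (H0) → match; 5× O (H0) → no; 3× C (H3) → no; 1× N (H2) → no.
That gives 3 matching atoms.

3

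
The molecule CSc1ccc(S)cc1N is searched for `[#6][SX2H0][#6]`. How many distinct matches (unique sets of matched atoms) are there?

1

[#6][SX2H0][#6] is the SMARTS for a thioether: an aliphatic sulfur bridging two carbons with no H on the sulfur.
Exactly one fragment in the molecule meets all constraints, giving 1 match.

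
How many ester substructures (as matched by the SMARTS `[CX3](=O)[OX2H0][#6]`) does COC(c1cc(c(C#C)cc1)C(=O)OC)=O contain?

2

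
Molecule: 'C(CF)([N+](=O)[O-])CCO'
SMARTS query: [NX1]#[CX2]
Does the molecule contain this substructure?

No

The pattern [NX1]#[CX2] describes a nitrogen triple-bonded to a two-connected carbon — a nitrile.
The closest candidate here is a nitro group (-[N+](=O)[O-]), but there is no C#N triple bond. No other fragment satisfies the full query, so there is no match.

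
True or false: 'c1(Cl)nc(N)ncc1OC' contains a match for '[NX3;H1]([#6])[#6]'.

The pattern [NX3;H1]([#6])[#6] describes a trivalent nitrogen with one H, bonded to two carbons — a secondary amine.
The closest candidate here is a primary amino group (-NH2), but the nitrogen has H2 and only one carbon neighbour. No other fragment satisfies the full query, so there is no match.

False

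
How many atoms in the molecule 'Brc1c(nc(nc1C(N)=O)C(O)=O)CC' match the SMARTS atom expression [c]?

The query [c] means: lowercase c matches aromatic carbon only.
Check the 15 heavy atoms by environment: 2× n (aromatic) → no; 4× c (aromatic) → match; 4× C → no; 3× O → no; 1× N → no; 1× Br → no.
That gives 4 matching atoms.

4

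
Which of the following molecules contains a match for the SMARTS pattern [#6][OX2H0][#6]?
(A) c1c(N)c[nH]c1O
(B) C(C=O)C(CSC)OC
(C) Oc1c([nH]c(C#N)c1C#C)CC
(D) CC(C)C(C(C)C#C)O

[#6][OX2H0][#6] describes an aliphatic oxygen bridging two carbons with no H on the oxygen (an ether).
(A) has a hydroxyl group (-OH) but the oxygen has H1, not H0 bridging two carbons.
(B) contains a methoxy ether (-OCH3), which satisfies every atom and bond constraint.
(C) has a hydroxyl group (-OH) but the oxygen has H1, not H0 bridging two carbons.
(D) has a hydroxyl group (-OH) but the oxygen has H1, not H0 bridging two carbons.
So the answer is (B).

B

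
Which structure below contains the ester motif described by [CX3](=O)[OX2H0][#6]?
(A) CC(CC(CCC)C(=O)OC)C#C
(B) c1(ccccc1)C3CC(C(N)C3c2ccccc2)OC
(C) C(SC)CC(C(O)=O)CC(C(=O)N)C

[CX3](=O)[OX2H0][#6] describes a carbonyl carbon bonded to an oxygen that is itself bonded to carbon (no H on that O) (an ester).
(A) contains a methyl-ester group (-C(=O)OCH3), which satisfies every atom and bond constraint.
(B) has a methoxy ether (-OCH3) but the ether oxygen is not adjacent to a C=O carbon.
(C) has a primary amide (-C(=O)NH2) but the carbonyl is bonded to N, not to an O-C linkage.
So the answer is (A).

A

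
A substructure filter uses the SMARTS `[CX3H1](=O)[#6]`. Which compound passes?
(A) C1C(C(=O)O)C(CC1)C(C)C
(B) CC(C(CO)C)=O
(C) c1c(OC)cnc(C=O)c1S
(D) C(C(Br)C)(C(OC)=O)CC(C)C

[CX3H1](=O)[#6] describes an sp2 carbon with one H, double-bonded to O and single-bonded to carbon (an aldehyde).
(A) has a carboxylic acid group (-C(=O)OH) but the carbonyl carbon has H0 and is bonded to O, not H1.
(B) has an acetyl/ketone group (-C(=O)CH3) but the carbonyl carbon has H0 (two carbon neighbours), not H1.
(C) contains an aldehyde (-CHO), which satisfies every atom and bond constraint.
(D) has a methyl-ester group (-C(=O)OCH3) but the carbonyl carbon has H0, not H1.
So the answer is (C).

C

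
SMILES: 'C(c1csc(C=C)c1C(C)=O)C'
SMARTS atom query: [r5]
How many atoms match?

5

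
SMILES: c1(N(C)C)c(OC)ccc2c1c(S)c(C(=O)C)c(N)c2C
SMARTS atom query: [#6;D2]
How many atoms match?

2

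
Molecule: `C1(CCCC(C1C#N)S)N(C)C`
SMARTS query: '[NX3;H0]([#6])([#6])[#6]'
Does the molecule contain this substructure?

The pattern [NX3;H0]([#6])([#6])[#6] describes a trivalent nitrogen with no H, bonded to three carbons — a tertiary amine.
The molecule carries a dimethylamino group (-N(CH3)2), whose atoms satisfy every constraint of the query, so the pattern matches.

Yes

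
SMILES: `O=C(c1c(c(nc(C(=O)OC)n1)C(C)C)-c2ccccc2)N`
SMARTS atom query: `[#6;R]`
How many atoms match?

10

The query [#6;R] means: carbon that is part of a ring.
Check the 22 heavy atoms by environment: 2× n (aromatic, in 6-ring) → no; 10× c (aromatic, in 6-ring) → match; 6× C (acyclic) → no; 3× O (acyclic) → no; 1× N (acyclic) → no.
That gives 10 matching atoms.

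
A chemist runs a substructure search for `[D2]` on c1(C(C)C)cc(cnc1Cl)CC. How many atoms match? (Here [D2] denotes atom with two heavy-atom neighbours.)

4

The query [D2] means: atom with exactly two heavy-atom neighbours.
Check the 12 heavy atoms by environment: 1× n (aromatic, D2) → match; 2× c (aromatic, D2) → match; 3× c (aromatic, D3) → no; 1× C (D2) → match; 3× C (D1) → no; 1× Cl (D1) → no; 1× C (D3) → no.
Summing the matching environments: 1 + 2 + 1 = 4 matching atoms.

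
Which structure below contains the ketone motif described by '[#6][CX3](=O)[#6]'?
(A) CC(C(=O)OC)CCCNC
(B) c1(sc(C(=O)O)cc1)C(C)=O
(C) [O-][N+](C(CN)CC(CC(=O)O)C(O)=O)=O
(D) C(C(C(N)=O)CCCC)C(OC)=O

B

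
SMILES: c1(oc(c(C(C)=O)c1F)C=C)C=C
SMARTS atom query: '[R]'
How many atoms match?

The query [R] means: R matches any atom that is part of a ring.
Check the 13 heavy atoms by environment: 1× o (aromatic, in 5-ring) → match; 4× c (aromatic, in 5-ring) → match; 6× C (acyclic) → no; 1× O (acyclic) → no; 1× F (acyclic) → no.
Summing the matching environments: 1 + 4 = 5 matching atoms.

5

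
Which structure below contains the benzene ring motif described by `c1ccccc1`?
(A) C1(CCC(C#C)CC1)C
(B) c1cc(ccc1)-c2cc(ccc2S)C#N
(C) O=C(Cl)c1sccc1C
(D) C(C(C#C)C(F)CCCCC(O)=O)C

c1ccccc1 describes six aromatic carbons in a ring (a benzene ring).
(A) has a methyl group (-CH3) but no six-membered all-carbon aromatic ring is present.
(B) contains a phenyl ring, which satisfies every atom and bond constraint.
(C) has a methyl group (-CH3) but no six-membered all-carbon aromatic ring is present.
(D) has a methyl group (-CH3) but no six-membered all-carbon aromatic ring is present.
So the answer is (B).

B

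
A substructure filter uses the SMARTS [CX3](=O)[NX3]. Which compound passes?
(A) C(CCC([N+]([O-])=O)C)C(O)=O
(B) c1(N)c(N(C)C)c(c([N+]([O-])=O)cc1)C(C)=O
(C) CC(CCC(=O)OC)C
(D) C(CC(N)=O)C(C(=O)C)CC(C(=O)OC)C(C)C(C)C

D

[CX3](=O)[NX3] describes a carbonyl carbon bonded to a trivalent nitrogen (an amide).
(A) has a carboxylic acid group (-C(=O)OH) but the carbonyl is bonded to O, not to an NX3 nitrogen.
(B) has a primary amino group (-NH2) but the -NH2 is not attached to a carbonyl carbon.
(C) has a methyl-ester group (-C(=O)OCH3) but the carbonyl is bonded to O, not to an NX3 nitrogen.
(D) contains a primary amide (-C(=O)NH2), which satisfies every atom and bond constraint.
So the answer is (D).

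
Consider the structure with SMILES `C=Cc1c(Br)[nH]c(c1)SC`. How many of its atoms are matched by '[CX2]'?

0

Check the 10 heavy atoms by environment: 1× n (aromatic, X3) → no; 4× c (aromatic, X3) → no; 1× S (X2) → no; 1× C (X4) → no; 2× C (X3) → no; 1× Br (X1) → no.
No environment satisfies the query, so 0 matching atoms.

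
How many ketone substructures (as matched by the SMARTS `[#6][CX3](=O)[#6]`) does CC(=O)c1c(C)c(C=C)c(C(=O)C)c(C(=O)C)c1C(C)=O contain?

4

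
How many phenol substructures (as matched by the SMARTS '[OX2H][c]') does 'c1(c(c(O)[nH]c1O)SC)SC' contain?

[OX2H][c] is the SMARTS for a phenol: a hydroxyl oxygen attached to an aromatic carbon.
The molecule carries 2 separate instances of a hydroxyl group (-OH) meeting every constraint; each maps to a distinct set of atoms, giving 2 matches.

2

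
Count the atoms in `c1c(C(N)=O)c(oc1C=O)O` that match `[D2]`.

3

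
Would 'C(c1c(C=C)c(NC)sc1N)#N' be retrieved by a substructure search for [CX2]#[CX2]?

No

The pattern [CX2]#[CX2] describes a carbon-carbon triple bond — an alkyne.
The closest candidate here is a nitrile (-C#N), but the triple bond is C#N, not C#C. No other fragment satisfies the full query, so there is no match.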